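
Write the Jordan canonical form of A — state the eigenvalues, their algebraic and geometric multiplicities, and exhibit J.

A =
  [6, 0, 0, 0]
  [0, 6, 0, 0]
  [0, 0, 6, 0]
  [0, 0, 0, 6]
J_1(6) ⊕ J_1(6) ⊕ J_1(6) ⊕ J_1(6)

The characteristic polynomial is
  det(x·I − A) = x^4 - 24*x^3 + 216*x^2 - 864*x + 1296 = (x - 6)^4

Eigenvalues and multiplicities (the geometric multiplicity of λ is n − rank(A − λI), which equals the number of Jordan blocks for λ):
  λ = 6: algebraic multiplicity = 4, geometric multiplicity = 4

Determining the block sizes for each eigenvalue:
  λ = 6: gm = am = 4, so every block has size 1 → block sizes [1, 1, 1, 1]

Assembling the blocks gives a Jordan form
J =
  [6, 0, 0, 0]
  [0, 6, 0, 0]
  [0, 0, 6, 0]
  [0, 0, 0, 6]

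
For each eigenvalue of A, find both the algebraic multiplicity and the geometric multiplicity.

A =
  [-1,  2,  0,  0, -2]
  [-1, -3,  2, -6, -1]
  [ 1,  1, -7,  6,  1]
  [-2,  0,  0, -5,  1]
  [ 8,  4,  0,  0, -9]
λ = -5: alg = 5, geom = 2

Step 1 — factor the characteristic polynomial to read off the algebraic multiplicities:
  χ_A(x) = (x + 5)^5

Step 2 — compute geometric multiplicities via the rank-nullity identity g(λ) = n − rank(A − λI):
  rank(A − (-5)·I) = 3, so dim ker(A − (-5)·I) = n − 3 = 2

Summary:
  λ = -5: algebraic multiplicity = 5, geometric multiplicity = 2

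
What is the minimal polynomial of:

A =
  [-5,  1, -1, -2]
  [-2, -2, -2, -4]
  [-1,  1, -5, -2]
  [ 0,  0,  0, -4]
x^2 + 8*x + 16

The characteristic polynomial is χ_A(x) = (x + 4)^4, so the eigenvalues are known. The minimal polynomial is
  m_A(x) = Π_λ (x − λ)^{k_λ}
where k_λ is the size of the *largest* Jordan block for λ (equivalently, the smallest k with (A − λI)^k v = 0 for every generalised eigenvector v of λ).

  λ = -4: largest Jordan block has size 2, contributing (x + 4)^2

So m_A(x) = (x + 4)^2 = x^2 + 8*x + 16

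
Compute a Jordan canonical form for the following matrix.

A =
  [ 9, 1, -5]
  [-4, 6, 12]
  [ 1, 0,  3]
J_3(6)

The characteristic polynomial is
  det(x·I − A) = x^3 - 18*x^2 + 108*x - 216 = (x - 6)^3

Eigenvalues and multiplicities (the geometric multiplicity of λ is n − rank(A − λI), which equals the number of Jordan blocks for λ):
  λ = 6: algebraic multiplicity = 3, geometric multiplicity = 1

Determining the block sizes for each eigenvalue:
  λ = 6: one block (gm = 1), so the single block has size am = 3 → block sizes [3]

Assembling the blocks gives a Jordan form
J =
  [6, 1, 0]
  [0, 6, 1]
  [0, 0, 6]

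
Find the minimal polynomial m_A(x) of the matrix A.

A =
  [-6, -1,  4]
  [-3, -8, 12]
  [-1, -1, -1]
x^2 + 10*x + 25

The characteristic polynomial is χ_A(x) = (x + 5)^3, so the eigenvalues are known. The minimal polynomial is
  m_A(x) = Π_λ (x − λ)^{k_λ}
where k_λ is the size of the *largest* Jordan block for λ (equivalently, the smallest k with (A − λI)^k v = 0 for every generalised eigenvector v of λ).

  λ = -5: largest Jordan block has size 2, contributing (x + 5)^2

So m_A(x) = (x + 5)^2 = x^2 + 10*x + 25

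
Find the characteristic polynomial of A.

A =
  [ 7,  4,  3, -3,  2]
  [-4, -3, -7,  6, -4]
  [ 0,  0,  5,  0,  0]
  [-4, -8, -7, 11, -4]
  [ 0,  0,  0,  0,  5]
x^5 - 25*x^4 + 250*x^3 - 1250*x^2 + 3125*x - 3125

Expanding det(x·I − A) (e.g. by cofactor expansion or by noting that A is similar to its Jordan form J, which has the same characteristic polynomial as A) gives
  χ_A(x) = x^5 - 25*x^4 + 250*x^3 - 1250*x^2 + 3125*x - 3125
which factors as (x - 5)^5. The eigenvalues (with algebraic multiplicities) are λ = 5 with multiplicity 5.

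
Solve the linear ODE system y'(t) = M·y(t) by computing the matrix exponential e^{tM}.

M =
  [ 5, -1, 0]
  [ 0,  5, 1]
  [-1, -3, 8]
e^{tM} =
  [t^2*exp(6*t)/2 - t*exp(6*t) + exp(6*t), t^2*exp(6*t) - t*exp(6*t), -t^2*exp(6*t)/2]
  [-t^2*exp(6*t)/2, -t^2*exp(6*t) - t*exp(6*t) + exp(6*t), t^2*exp(6*t)/2 + t*exp(6*t)]
  [-t^2*exp(6*t)/2 - t*exp(6*t), -t^2*exp(6*t) - 3*t*exp(6*t), t^2*exp(6*t)/2 + 2*t*exp(6*t) + exp(6*t)]

Strategy: write M = P · J · P⁻¹ where J is a Jordan canonical form, so e^{tM} = P · e^{tJ} · P⁻¹, and e^{tJ} can be computed block-by-block.

M has Jordan form
J =
  [6, 1, 0]
  [0, 6, 1]
  [0, 0, 6]
(up to reordering of blocks).

Per-block formulas:
  For a 3×3 Jordan block J_3(6): exp(t · J_3(6)) = e^(6t)·(I + t·N + (t^2/2)·N^2), where N is the 3×3 nilpotent shift.

After assembling e^{tJ} and conjugating by P, we get:

e^{tM} =
  [t^2*exp(6*t)/2 - t*exp(6*t) + exp(6*t), t^2*exp(6*t) - t*exp(6*t), -t^2*exp(6*t)/2]
  [-t^2*exp(6*t)/2, -t^2*exp(6*t) - t*exp(6*t) + exp(6*t), t^2*exp(6*t)/2 + t*exp(6*t)]
  [-t^2*exp(6*t)/2 - t*exp(6*t), -t^2*exp(6*t) - 3*t*exp(6*t), t^2*exp(6*t)/2 + 2*t*exp(6*t) + exp(6*t)]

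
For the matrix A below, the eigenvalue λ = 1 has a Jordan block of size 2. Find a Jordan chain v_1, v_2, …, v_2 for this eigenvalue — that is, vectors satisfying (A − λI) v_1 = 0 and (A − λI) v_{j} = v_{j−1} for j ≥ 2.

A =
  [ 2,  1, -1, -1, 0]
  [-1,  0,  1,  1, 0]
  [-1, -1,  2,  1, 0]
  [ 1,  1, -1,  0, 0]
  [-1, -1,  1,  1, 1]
A Jordan chain for λ = 1 of length 2:
v_1 = (1, -1, -1, 1, -1)ᵀ
v_2 = (1, 0, 0, 0, 0)ᵀ

Let N = A − (1)·I. We want v_2 with N^2 v_2 = 0 but N^1 v_2 ≠ 0; then v_{j-1} := N · v_j for j = 2, …, 2.

Pick v_2 = (1, 0, 0, 0, 0)ᵀ.
Then v_1 = N · v_2 = (1, -1, -1, 1, -1)ᵀ.

Sanity check: (A − (1)·I) v_1 = (0, 0, 0, 0, 0)ᵀ = 0. ✓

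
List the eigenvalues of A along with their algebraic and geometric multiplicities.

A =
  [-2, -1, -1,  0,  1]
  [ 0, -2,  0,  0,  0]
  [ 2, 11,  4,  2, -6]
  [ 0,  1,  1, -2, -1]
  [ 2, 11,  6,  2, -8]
λ = -2: alg = 5, geom = 3

Step 1 — factor the characteristic polynomial to read off the algebraic multiplicities:
  χ_A(x) = (x + 2)^5

Step 2 — compute geometric multiplicities via the rank-nullity identity g(λ) = n − rank(A − λI):
  rank(A − (-2)·I) = 2, so dim ker(A − (-2)·I) = n − 2 = 3

Summary:
  λ = -2: algebraic multiplicity = 5, geometric multiplicity = 3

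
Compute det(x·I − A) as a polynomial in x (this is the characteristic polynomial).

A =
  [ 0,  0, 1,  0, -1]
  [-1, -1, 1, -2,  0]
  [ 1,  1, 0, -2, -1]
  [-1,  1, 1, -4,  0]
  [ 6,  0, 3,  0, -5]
x^5 + 10*x^4 + 40*x^3 + 80*x^2 + 80*x + 32

Expanding det(x·I − A) (e.g. by cofactor expansion or by noting that A is similar to its Jordan form J, which has the same characteristic polynomial as A) gives
  χ_A(x) = x^5 + 10*x^4 + 40*x^3 + 80*x^2 + 80*x + 32
which factors as (x + 2)^5. The eigenvalues (with algebraic multiplicities) are λ = -2 with multiplicity 5.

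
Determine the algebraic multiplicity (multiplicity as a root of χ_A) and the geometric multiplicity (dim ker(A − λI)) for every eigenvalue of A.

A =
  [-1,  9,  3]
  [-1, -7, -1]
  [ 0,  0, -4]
λ = -4: alg = 3, geom = 2

Step 1 — factor the characteristic polynomial to read off the algebraic multiplicities:
  χ_A(x) = (x + 4)^3

Step 2 — compute geometric multiplicities via the rank-nullity identity g(λ) = n − rank(A − λI):
  rank(A − (-4)·I) = 1, so dim ker(A − (-4)·I) = n − 1 = 2

Summary:
  λ = -4: algebraic multiplicity = 3, geometric multiplicity = 2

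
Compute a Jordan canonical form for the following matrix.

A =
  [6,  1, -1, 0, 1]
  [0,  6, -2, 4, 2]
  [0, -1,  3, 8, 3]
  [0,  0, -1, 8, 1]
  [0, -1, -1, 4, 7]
J_2(6) ⊕ J_2(6) ⊕ J_1(6)

The characteristic polynomial is
  det(x·I − A) = x^5 - 30*x^4 + 360*x^3 - 2160*x^2 + 6480*x - 7776 = (x - 6)^5

Eigenvalues and multiplicities (the geometric multiplicity of λ is n − rank(A − λI), which equals the number of Jordan blocks for λ):
  λ = 6: algebraic multiplicity = 5, geometric multiplicity = 3

Determining the block sizes for each eigenvalue:
  λ = 6: with am = 5 and gm = 3, the partition is not yet determined (e.g. several partitions of 5 into 3 parts exist). Let N = A − (6)·I. Computing rank(N^1) = 2, rank(N^2) = 0; the number of blocks of size ≥ j is rank(N^{j−1}) − rank(N^j), giving [3, 2]. So we have 2 block(s) of size 2, 1 block(s) of size 1 → block sizes [2, 2, 1]

Assembling the blocks gives a Jordan form
J =
  [6, 1, 0, 0, 0]
  [0, 6, 0, 0, 0]
  [0, 0, 6, 1, 0]
  [0, 0, 0, 6, 0]
  [0, 0, 0, 0, 6]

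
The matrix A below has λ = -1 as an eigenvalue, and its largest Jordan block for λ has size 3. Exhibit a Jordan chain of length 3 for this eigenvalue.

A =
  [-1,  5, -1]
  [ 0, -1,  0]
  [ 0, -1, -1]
A Jordan chain for λ = -1 of length 3:
v_1 = (1, 0, 0)ᵀ
v_2 = (5, 0, -1)ᵀ
v_3 = (0, 1, 0)ᵀ

Let N = A − (-1)·I. We want v_3 with N^3 v_3 = 0 but N^2 v_3 ≠ 0; then v_{j-1} := N · v_j for j = 3, …, 2.

Pick v_3 = (0, 1, 0)ᵀ.
Then v_2 = N · v_3 = (5, 0, -1)ᵀ.
Then v_1 = N · v_2 = (1, 0, 0)ᵀ.

Sanity check: (A − (-1)·I) v_1 = (0, 0, 0)ᵀ = 0. ✓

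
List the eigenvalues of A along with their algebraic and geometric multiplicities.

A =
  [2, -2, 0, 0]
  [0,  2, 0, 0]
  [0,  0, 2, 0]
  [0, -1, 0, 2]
λ = 2: alg = 4, geom = 3

Step 1 — factor the characteristic polynomial to read off the algebraic multiplicities:
  χ_A(x) = (x - 2)^4

Step 2 — compute geometric multiplicities via the rank-nullity identity g(λ) = n − rank(A − λI):
  rank(A − (2)·I) = 1, so dim ker(A − (2)·I) = n − 1 = 3

Summary:
  λ = 2: algebraic multiplicity = 4, geometric multiplicity = 3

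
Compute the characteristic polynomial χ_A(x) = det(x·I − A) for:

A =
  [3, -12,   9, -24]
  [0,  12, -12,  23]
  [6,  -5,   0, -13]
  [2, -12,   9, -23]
x^4 + 8*x^3 + 18*x^2 - 27

Expanding det(x·I − A) (e.g. by cofactor expansion or by noting that A is similar to its Jordan form J, which has the same characteristic polynomial as A) gives
  χ_A(x) = x^4 + 8*x^3 + 18*x^2 - 27
which factors as (x - 1)*(x + 3)^3. The eigenvalues (with algebraic multiplicities) are λ = -3 with multiplicity 3, λ = 1 with multiplicity 1.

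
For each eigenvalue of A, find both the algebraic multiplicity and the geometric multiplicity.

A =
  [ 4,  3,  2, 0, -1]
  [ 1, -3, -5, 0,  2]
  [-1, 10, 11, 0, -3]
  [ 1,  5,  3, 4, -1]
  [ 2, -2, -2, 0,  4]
λ = 4: alg = 5, geom = 2

Step 1 — factor the characteristic polynomial to read off the algebraic multiplicities:
  χ_A(x) = (x - 4)^5

Step 2 — compute geometric multiplicities via the rank-nullity identity g(λ) = n − rank(A − λI):
  rank(A − (4)·I) = 3, so dim ker(A − (4)·I) = n − 3 = 2

Summary:
  λ = 4: algebraic multiplicity = 5, geometric multiplicity = 2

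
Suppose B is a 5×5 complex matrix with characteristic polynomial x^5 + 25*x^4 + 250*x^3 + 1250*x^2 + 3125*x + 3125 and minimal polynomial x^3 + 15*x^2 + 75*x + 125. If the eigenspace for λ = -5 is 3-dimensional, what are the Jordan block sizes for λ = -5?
Block sizes for λ = -5: [3, 1, 1]

Step 1 — from the characteristic polynomial, algebraic multiplicity of λ = -5 is 5. From dim ker(B − (-5)·I) = 3, there are exactly 3 Jordan blocks for λ = -5.
Step 2 — from the minimal polynomial, the factor (x + 5)^3 tells us the largest block for λ = -5 has size 3.
Step 3 — with total size 5, 3 blocks, and largest block 3, the block sizes (in nonincreasing order) are [3, 1, 1].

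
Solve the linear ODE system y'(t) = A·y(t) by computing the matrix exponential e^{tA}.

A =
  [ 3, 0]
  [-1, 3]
e^{tA} =
  [exp(3*t), 0]
  [-t*exp(3*t), exp(3*t)]

Strategy: write A = P · J · P⁻¹ where J is a Jordan canonical form, so e^{tA} = P · e^{tJ} · P⁻¹, and e^{tJ} can be computed block-by-block.

A has Jordan form
J =
  [3, 1]
  [0, 3]
(up to reordering of blocks).

Per-block formulas:
  For a 2×2 Jordan block J_2(3): exp(t · J_2(3)) = e^(3t)·(I + t·N), where N is the 2×2 nilpotent shift.

After assembling e^{tJ} and conjugating by P, we get:

e^{tA} =
  [exp(3*t), 0]
  [-t*exp(3*t), exp(3*t)]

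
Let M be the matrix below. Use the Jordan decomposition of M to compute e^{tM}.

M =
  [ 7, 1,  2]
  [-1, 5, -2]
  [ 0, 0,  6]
e^{tM} =
  [t*exp(6*t) + exp(6*t), t*exp(6*t), 2*t*exp(6*t)]
  [-t*exp(6*t), -t*exp(6*t) + exp(6*t), -2*t*exp(6*t)]
  [0, 0, exp(6*t)]

Strategy: write M = P · J · P⁻¹ where J is a Jordan canonical form, so e^{tM} = P · e^{tJ} · P⁻¹, and e^{tJ} can be computed block-by-block.

M has Jordan form
J =
  [6, 1, 0]
  [0, 6, 0]
  [0, 0, 6]
(up to reordering of blocks).

Per-block formulas:
  For a 1×1 block at λ = 6: exp(t · [6]) = [e^(6t)].
  For a 2×2 Jordan block J_2(6): exp(t · J_2(6)) = e^(6t)·(I + t·N), where N is the 2×2 nilpotent shift.

After assembling e^{tJ} and conjugating by P, we get:

e^{tM} =
  [t*exp(6*t) + exp(6*t), t*exp(6*t), 2*t*exp(6*t)]
  [-t*exp(6*t), -t*exp(6*t) + exp(6*t), -2*t*exp(6*t)]
  [0, 0, exp(6*t)]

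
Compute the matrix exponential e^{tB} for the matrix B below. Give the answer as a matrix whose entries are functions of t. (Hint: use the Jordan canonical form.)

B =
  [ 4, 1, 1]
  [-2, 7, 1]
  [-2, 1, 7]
e^{tB} =
  [-2*t*exp(6*t) + exp(6*t), t*exp(6*t), t*exp(6*t)]
  [-2*t*exp(6*t), t*exp(6*t) + exp(6*t), t*exp(6*t)]
  [-2*t*exp(6*t), t*exp(6*t), t*exp(6*t) + exp(6*t)]

Strategy: write B = P · J · P⁻¹ where J is a Jordan canonical form, so e^{tB} = P · e^{tJ} · P⁻¹, and e^{tJ} can be computed block-by-block.

B has Jordan form
J =
  [6, 1, 0]
  [0, 6, 0]
  [0, 0, 6]
(up to reordering of blocks).

Per-block formulas:
  For a 2×2 Jordan block J_2(6): exp(t · J_2(6)) = e^(6t)·(I + t·N), where N is the 2×2 nilpotent shift.
  For a 1×1 block at λ = 6: exp(t · [6]) = [e^(6t)].

After assembling e^{tJ} and conjugating by P, we get:

e^{tB} =
  [-2*t*exp(6*t) + exp(6*t), t*exp(6*t), t*exp(6*t)]
  [-2*t*exp(6*t), t*exp(6*t) + exp(6*t), t*exp(6*t)]
  [-2*t*exp(6*t), t*exp(6*t), t*exp(6*t) + exp(6*t)]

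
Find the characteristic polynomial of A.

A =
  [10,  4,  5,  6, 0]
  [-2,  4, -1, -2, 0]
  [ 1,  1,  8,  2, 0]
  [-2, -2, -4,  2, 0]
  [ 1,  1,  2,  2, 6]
x^5 - 30*x^4 + 360*x^3 - 2160*x^2 + 6480*x - 7776

Expanding det(x·I − A) (e.g. by cofactor expansion or by noting that A is similar to its Jordan form J, which has the same characteristic polynomial as A) gives
  χ_A(x) = x^5 - 30*x^4 + 360*x^3 - 2160*x^2 + 6480*x - 7776
which factors as (x - 6)^5. The eigenvalues (with algebraic multiplicities) are λ = 6 with multiplicity 5.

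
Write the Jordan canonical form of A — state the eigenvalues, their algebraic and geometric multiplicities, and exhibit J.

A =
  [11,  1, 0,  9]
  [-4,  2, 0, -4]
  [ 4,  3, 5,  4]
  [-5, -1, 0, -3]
J_2(2) ⊕ J_1(5) ⊕ J_1(6)

The characteristic polynomial is
  det(x·I − A) = x^4 - 15*x^3 + 78*x^2 - 164*x + 120 = (x - 6)*(x - 5)*(x - 2)^2

Eigenvalues and multiplicities (the geometric multiplicity of λ is n − rank(A − λI), which equals the number of Jordan blocks for λ):
  λ = 2: algebraic multiplicity = 2, geometric multiplicity = 1
  λ = 5: algebraic multiplicity = 1, geometric multiplicity = 1
  λ = 6: algebraic multiplicity = 1, geometric multiplicity = 1

Determining the block sizes for each eigenvalue:
  λ = 2: one block (gm = 1), so the single block has size am = 2 → block sizes [2]
  λ = 5: one block (gm = 1), so the single block has size am = 1 → block sizes [1]
  λ = 6: one block (gm = 1), so the single block has size am = 1 → block sizes [1]

Assembling the blocks gives a Jordan form
J =
  [2, 1, 0, 0]
  [0, 2, 0, 0]
  [0, 0, 5, 0]
  [0, 0, 0, 6]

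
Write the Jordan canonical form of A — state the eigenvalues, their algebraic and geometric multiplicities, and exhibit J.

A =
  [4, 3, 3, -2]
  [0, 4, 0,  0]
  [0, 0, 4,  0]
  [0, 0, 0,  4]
J_2(4) ⊕ J_1(4) ⊕ J_1(4)

The characteristic polynomial is
  det(x·I − A) = x^4 - 16*x^3 + 96*x^2 - 256*x + 256 = (x - 4)^4

Eigenvalues and multiplicities (the geometric multiplicity of λ is n − rank(A − λI), which equals the number of Jordan blocks for λ):
  λ = 4: algebraic multiplicity = 4, geometric multiplicity = 3

Determining the block sizes for each eigenvalue:
  λ = 4: 3 blocks summing to 4 forces exactly one block of size 2 and the rest size 1 → block sizes [2, 1, 1]

Assembling the blocks gives a Jordan form
J =
  [4, 1, 0, 0]
  [0, 4, 0, 0]
  [0, 0, 4, 0]
  [0, 0, 0, 4]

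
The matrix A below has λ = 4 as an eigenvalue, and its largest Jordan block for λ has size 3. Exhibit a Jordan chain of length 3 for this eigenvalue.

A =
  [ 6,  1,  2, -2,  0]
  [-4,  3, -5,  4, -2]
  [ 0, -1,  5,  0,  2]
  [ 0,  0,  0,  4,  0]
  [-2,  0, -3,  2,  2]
A Jordan chain for λ = 4 of length 3:
v_1 = (-1, 2, 0, 0, 1)ᵀ
v_2 = (1, -1, -1, 0, 0)ᵀ
v_3 = (0, 1, 0, 0, 0)ᵀ

Let N = A − (4)·I. We want v_3 with N^3 v_3 = 0 but N^2 v_3 ≠ 0; then v_{j-1} := N · v_j for j = 3, …, 2.

Pick v_3 = (0, 1, 0, 0, 0)ᵀ.
Then v_2 = N · v_3 = (1, -1, -1, 0, 0)ᵀ.
Then v_1 = N · v_2 = (-1, 2, 0, 0, 1)ᵀ.

Sanity check: (A − (4)·I) v_1 = (0, 0, 0, 0, 0)ᵀ = 0. ✓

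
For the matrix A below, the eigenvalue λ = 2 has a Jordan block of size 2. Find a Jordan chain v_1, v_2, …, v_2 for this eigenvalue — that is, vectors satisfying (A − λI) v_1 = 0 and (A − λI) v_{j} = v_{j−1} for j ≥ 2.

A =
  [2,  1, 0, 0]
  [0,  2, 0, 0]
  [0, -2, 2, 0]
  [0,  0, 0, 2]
A Jordan chain for λ = 2 of length 2:
v_1 = (1, 0, -2, 0)ᵀ
v_2 = (0, 1, 0, 0)ᵀ

Let N = A − (2)·I. We want v_2 with N^2 v_2 = 0 but N^1 v_2 ≠ 0; then v_{j-1} := N · v_j for j = 2, …, 2.

Pick v_2 = (0, 1, 0, 0)ᵀ.
Then v_1 = N · v_2 = (1, 0, -2, 0)ᵀ.

Sanity check: (A − (2)·I) v_1 = (0, 0, 0, 0)ᵀ = 0. ✓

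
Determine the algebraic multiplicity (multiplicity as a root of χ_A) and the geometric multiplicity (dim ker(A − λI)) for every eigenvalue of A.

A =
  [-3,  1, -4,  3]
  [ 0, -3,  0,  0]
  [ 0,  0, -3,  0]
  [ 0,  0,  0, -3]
λ = -3: alg = 4, geom = 3

Step 1 — factor the characteristic polynomial to read off the algebraic multiplicities:
  χ_A(x) = (x + 3)^4

Step 2 — compute geometric multiplicities via the rank-nullity identity g(λ) = n − rank(A − λI):
  rank(A − (-3)·I) = 1, so dim ker(A − (-3)·I) = n − 1 = 3

Summary:
  λ = -3: algebraic multiplicity = 4, geometric multiplicity = 3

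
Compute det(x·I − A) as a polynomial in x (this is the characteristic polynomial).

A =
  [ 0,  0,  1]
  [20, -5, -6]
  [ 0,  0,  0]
x^3 + 5*x^2

Expanding det(x·I − A) (e.g. by cofactor expansion or by noting that A is similar to its Jordan form J, which has the same characteristic polynomial as A) gives
  χ_A(x) = x^3 + 5*x^2
which factors as x^2*(x + 5). The eigenvalues (with algebraic multiplicities) are λ = -5 with multiplicity 1, λ = 0 with multiplicity 2.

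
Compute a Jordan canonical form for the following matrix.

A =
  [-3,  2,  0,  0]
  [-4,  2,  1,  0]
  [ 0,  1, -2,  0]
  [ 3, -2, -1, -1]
J_3(-1) ⊕ J_1(-1)

The characteristic polynomial is
  det(x·I − A) = x^4 + 4*x^3 + 6*x^2 + 4*x + 1 = (x + 1)^4

Eigenvalues and multiplicities (the geometric multiplicity of λ is n − rank(A − λI), which equals the number of Jordan blocks for λ):
  λ = -1: algebraic multiplicity = 4, geometric multiplicity = 2

Determining the block sizes for each eigenvalue:
  λ = -1: with am = 4 and gm = 2, the partition is not yet determined (e.g. several partitions of 4 into 2 parts exist). Let N = A − (-1)·I. Computing rank(N^1) = 2, rank(N^2) = 1, rank(N^3) = 0; the number of blocks of size ≥ j is rank(N^{j−1}) − rank(N^j), giving [2, 1, 1]. So we have 1 block(s) of size 3, 1 block(s) of size 1 → block sizes [3, 1]

Assembling the blocks gives a Jordan form
J =
  [-1,  1,  0,  0]
  [ 0, -1,  1,  0]
  [ 0,  0, -1,  0]
  [ 0,  0,  0, -1]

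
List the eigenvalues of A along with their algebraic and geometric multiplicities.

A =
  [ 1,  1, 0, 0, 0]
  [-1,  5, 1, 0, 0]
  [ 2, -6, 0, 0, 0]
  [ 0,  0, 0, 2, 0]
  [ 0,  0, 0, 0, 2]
λ = 2: alg = 5, geom = 3

Step 1 — factor the characteristic polynomial to read off the algebraic multiplicities:
  χ_A(x) = (x - 2)^5

Step 2 — compute geometric multiplicities via the rank-nullity identity g(λ) = n − rank(A − λI):
  rank(A − (2)·I) = 2, so dim ker(A − (2)·I) = n − 2 = 3

Summary:
  λ = 2: algebraic multiplicity = 5, geometric multiplicity = 3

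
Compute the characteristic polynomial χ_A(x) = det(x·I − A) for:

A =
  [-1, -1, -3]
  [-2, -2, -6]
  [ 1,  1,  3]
x^3

Expanding det(x·I − A) (e.g. by cofactor expansion or by noting that A is similar to its Jordan form J, which has the same characteristic polynomial as A) gives
  χ_A(x) = x^3
which factors as x^3. The eigenvalues (with algebraic multiplicities) are λ = 0 with multiplicity 3.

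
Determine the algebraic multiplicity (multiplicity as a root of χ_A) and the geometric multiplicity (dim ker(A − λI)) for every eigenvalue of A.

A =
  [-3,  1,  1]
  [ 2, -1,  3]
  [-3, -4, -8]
λ = -4: alg = 3, geom = 1

Step 1 — factor the characteristic polynomial to read off the algebraic multiplicities:
  χ_A(x) = (x + 4)^3

Step 2 — compute geometric multiplicities via the rank-nullity identity g(λ) = n − rank(A − λI):
  rank(A − (-4)·I) = 2, so dim ker(A − (-4)·I) = n − 2 = 1

Summary:
  λ = -4: algebraic multiplicity = 3, geometric multiplicity = 1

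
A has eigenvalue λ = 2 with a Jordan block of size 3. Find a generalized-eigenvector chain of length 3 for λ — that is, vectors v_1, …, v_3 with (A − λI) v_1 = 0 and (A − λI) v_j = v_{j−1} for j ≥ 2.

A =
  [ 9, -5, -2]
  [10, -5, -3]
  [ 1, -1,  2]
A Jordan chain for λ = 2 of length 3:
v_1 = (-3, -3, -3)ᵀ
v_2 = (7, 10, 1)ᵀ
v_3 = (1, 0, 0)ᵀ

Let N = A − (2)·I. We want v_3 with N^3 v_3 = 0 but N^2 v_3 ≠ 0; then v_{j-1} := N · v_j for j = 3, …, 2.

Pick v_3 = (1, 0, 0)ᵀ.
Then v_2 = N · v_3 = (7, 10, 1)ᵀ.
Then v_1 = N · v_2 = (-3, -3, -3)ᵀ.

Sanity check: (A − (2)·I) v_1 = (0, 0, 0)ᵀ = 0. ✓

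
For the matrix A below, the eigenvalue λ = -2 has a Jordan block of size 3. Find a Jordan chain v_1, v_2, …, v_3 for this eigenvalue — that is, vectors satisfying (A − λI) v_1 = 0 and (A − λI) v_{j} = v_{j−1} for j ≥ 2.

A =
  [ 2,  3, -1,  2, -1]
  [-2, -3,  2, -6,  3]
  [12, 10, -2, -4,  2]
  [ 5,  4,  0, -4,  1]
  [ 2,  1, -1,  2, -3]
A Jordan chain for λ = -2 of length 3:
v_1 = (6, -6, 12, 4, 2)ᵀ
v_2 = (4, -2, 12, 5, 2)ᵀ
v_3 = (1, 0, 0, 0, 0)ᵀ

Let N = A − (-2)·I. We want v_3 with N^3 v_3 = 0 but N^2 v_3 ≠ 0; then v_{j-1} := N · v_j for j = 3, …, 2.

Pick v_3 = (1, 0, 0, 0, 0)ᵀ.
Then v_2 = N · v_3 = (4, -2, 12, 5, 2)ᵀ.
Then v_1 = N · v_2 = (6, -6, 12, 4, 2)ᵀ.

Sanity check: (A − (-2)·I) v_1 = (0, 0, 0, 0, 0)ᵀ = 0. ✓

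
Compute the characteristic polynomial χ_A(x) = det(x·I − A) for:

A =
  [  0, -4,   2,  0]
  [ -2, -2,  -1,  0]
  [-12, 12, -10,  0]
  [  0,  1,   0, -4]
x^4 + 16*x^3 + 96*x^2 + 256*x + 256

Expanding det(x·I − A) (e.g. by cofactor expansion or by noting that A is similar to its Jordan form J, which has the same characteristic polynomial as A) gives
  χ_A(x) = x^4 + 16*x^3 + 96*x^2 + 256*x + 256
which factors as (x + 4)^4. The eigenvalues (with algebraic multiplicities) are λ = -4 with multiplicity 4.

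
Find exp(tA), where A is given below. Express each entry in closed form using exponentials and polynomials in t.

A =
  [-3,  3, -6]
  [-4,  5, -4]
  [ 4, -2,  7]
e^{tA} =
  [-6*t*exp(3*t) + exp(3*t), 3*t*exp(3*t), -6*t*exp(3*t)]
  [-4*t*exp(3*t), 2*t*exp(3*t) + exp(3*t), -4*t*exp(3*t)]
  [4*t*exp(3*t), -2*t*exp(3*t), 4*t*exp(3*t) + exp(3*t)]

Strategy: write A = P · J · P⁻¹ where J is a Jordan canonical form, so e^{tA} = P · e^{tJ} · P⁻¹, and e^{tJ} can be computed block-by-block.

A has Jordan form
J =
  [3, 1, 0]
  [0, 3, 0]
  [0, 0, 3]
(up to reordering of blocks).

Per-block formulas:
  For a 1×1 block at λ = 3: exp(t · [3]) = [e^(3t)].
  For a 2×2 Jordan block J_2(3): exp(t · J_2(3)) = e^(3t)·(I + t·N), where N is the 2×2 nilpotent shift.

After assembling e^{tJ} and conjugating by P, we get:

e^{tA} =
  [-6*t*exp(3*t) + exp(3*t), 3*t*exp(3*t), -6*t*exp(3*t)]
  [-4*t*exp(3*t), 2*t*exp(3*t) + exp(3*t), -4*t*exp(3*t)]
  [4*t*exp(3*t), -2*t*exp(3*t), 4*t*exp(3*t) + exp(3*t)]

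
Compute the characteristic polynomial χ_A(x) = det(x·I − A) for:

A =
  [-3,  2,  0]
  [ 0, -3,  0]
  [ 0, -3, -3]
x^3 + 9*x^2 + 27*x + 27

Expanding det(x·I − A) (e.g. by cofactor expansion or by noting that A is similar to its Jordan form J, which has the same characteristic polynomial as A) gives
  χ_A(x) = x^3 + 9*x^2 + 27*x + 27
which factors as (x + 3)^3. The eigenvalues (with algebraic multiplicities) are λ = -3 with multiplicity 3.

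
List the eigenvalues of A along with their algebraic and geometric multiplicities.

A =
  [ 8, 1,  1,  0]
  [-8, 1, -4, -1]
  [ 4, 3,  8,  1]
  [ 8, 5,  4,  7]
λ = 6: alg = 4, geom = 2

Step 1 — factor the characteristic polynomial to read off the algebraic multiplicities:
  χ_A(x) = (x - 6)^4

Step 2 — compute geometric multiplicities via the rank-nullity identity g(λ) = n − rank(A − λI):
  rank(A − (6)·I) = 2, so dim ker(A − (6)·I) = n − 2 = 2

Summary:
  λ = 6: algebraic multiplicity = 4, geometric multiplicity = 2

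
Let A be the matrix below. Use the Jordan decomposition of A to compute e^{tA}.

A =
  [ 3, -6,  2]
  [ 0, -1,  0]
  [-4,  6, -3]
e^{tA} =
  [2*exp(t) - exp(-t), -3*exp(t) + 3*exp(-t), exp(t) - exp(-t)]
  [0, exp(-t), 0]
  [-2*exp(t) + 2*exp(-t), 3*exp(t) - 3*exp(-t), -exp(t) + 2*exp(-t)]

Strategy: write A = P · J · P⁻¹ where J is a Jordan canonical form, so e^{tA} = P · e^{tJ} · P⁻¹, and e^{tJ} can be computed block-by-block.

A has Jordan form
J =
  [-1,  0, 0]
  [ 0, -1, 0]
  [ 0,  0, 1]
(up to reordering of blocks).

Per-block formulas:
  For a 1×1 block at λ = 1: exp(t · [1]) = [e^(1t)].
  For a 1×1 block at λ = -1: exp(t · [-1]) = [e^(-1t)].

After assembling e^{tJ} and conjugating by P, we get:

e^{tA} =
  [2*exp(t) - exp(-t), -3*exp(t) + 3*exp(-t), exp(t) - exp(-t)]
  [0, exp(-t), 0]
  [-2*exp(t) + 2*exp(-t), 3*exp(t) - 3*exp(-t), -exp(t) + 2*exp(-t)]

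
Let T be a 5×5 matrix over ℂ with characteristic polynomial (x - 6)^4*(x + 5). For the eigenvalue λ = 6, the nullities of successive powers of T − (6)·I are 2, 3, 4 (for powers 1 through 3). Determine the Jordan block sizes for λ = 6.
Block sizes for λ = 6: [3, 1]

From the dimensions of kernels of powers, the number of Jordan blocks of size at least j is d_j − d_{j−1} where d_j = dim ker(N^j) (with d_0 = 0). Computing the differences gives [2, 1, 1].
The number of blocks of size exactly k is (#blocks of size ≥ k) − (#blocks of size ≥ k + 1), so the partition is: 1 block(s) of size 1, 1 block(s) of size 3.
In nonincreasing order the block sizes are [3, 1].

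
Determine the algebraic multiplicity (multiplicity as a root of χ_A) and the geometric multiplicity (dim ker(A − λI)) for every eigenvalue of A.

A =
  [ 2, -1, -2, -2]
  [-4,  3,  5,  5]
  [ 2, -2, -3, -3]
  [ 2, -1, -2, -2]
λ = 0: alg = 4, geom = 2

Step 1 — factor the characteristic polynomial to read off the algebraic multiplicities:
  χ_A(x) = x^4

Step 2 — compute geometric multiplicities via the rank-nullity identity g(λ) = n − rank(A − λI):
  rank(A − (0)·I) = 2, so dim ker(A − (0)·I) = n − 2 = 2

Summary:
  λ = 0: algebraic multiplicity = 4, geometric multiplicity = 2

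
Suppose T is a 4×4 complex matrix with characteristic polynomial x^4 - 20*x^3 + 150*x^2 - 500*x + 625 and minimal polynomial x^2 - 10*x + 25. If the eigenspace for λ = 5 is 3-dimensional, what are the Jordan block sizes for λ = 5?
Block sizes for λ = 5: [2, 1, 1]

Step 1 — from the characteristic polynomial, algebraic multiplicity of λ = 5 is 4. From dim ker(T − (5)·I) = 3, there are exactly 3 Jordan blocks for λ = 5.
Step 2 — from the minimal polynomial, the factor (x − 5)^2 tells us the largest block for λ = 5 has size 2.
Step 3 — with total size 4, 3 blocks, and largest block 2, the block sizes (in nonincreasing order) are [2, 1, 1].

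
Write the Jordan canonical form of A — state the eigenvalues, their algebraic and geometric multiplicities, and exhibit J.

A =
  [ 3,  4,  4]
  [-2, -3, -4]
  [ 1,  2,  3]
J_2(1) ⊕ J_1(1)

The characteristic polynomial is
  det(x·I − A) = x^3 - 3*x^2 + 3*x - 1 = (x - 1)^3

Eigenvalues and multiplicities (the geometric multiplicity of λ is n − rank(A − λI), which equals the number of Jordan blocks for λ):
  λ = 1: algebraic multiplicity = 3, geometric multiplicity = 2

Determining the block sizes for each eigenvalue:
  λ = 1: 2 blocks summing to 3 forces exactly one block of size 2 and the rest size 1 → block sizes [2, 1]

Assembling the blocks gives a Jordan form
J =
  [1, 1, 0]
  [0, 1, 0]
  [0, 0, 1]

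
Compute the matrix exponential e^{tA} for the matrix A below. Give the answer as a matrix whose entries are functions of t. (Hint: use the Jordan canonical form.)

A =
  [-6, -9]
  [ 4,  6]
e^{tA} =
  [1 - 6*t, -9*t]
  [4*t, 6*t + 1]

Strategy: write A = P · J · P⁻¹ where J is a Jordan canonical form, so e^{tA} = P · e^{tJ} · P⁻¹, and e^{tJ} can be computed block-by-block.

A has Jordan form
J =
  [0, 1]
  [0, 0]
(up to reordering of blocks).

Per-block formulas:
  For a 2×2 Jordan block J_2(0): exp(t · J_2(0)) = e^(0t)·(I + t·N), where N is the 2×2 nilpotent shift.

After assembling e^{tJ} and conjugating by P, we get:

e^{tA} =
  [1 - 6*t, -9*t]
  [4*t, 6*t + 1]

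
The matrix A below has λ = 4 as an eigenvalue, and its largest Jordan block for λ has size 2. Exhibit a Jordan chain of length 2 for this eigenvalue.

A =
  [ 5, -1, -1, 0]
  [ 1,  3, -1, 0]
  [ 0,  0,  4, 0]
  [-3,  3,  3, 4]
A Jordan chain for λ = 4 of length 2:
v_1 = (1, 1, 0, -3)ᵀ
v_2 = (1, 0, 0, 0)ᵀ

Let N = A − (4)·I. We want v_2 with N^2 v_2 = 0 but N^1 v_2 ≠ 0; then v_{j-1} := N · v_j for j = 2, …, 2.

Pick v_2 = (1, 0, 0, 0)ᵀ.
Then v_1 = N · v_2 = (1, 1, 0, -3)ᵀ.

Sanity check: (A − (4)·I) v_1 = (0, 0, 0, 0)ᵀ = 0. ✓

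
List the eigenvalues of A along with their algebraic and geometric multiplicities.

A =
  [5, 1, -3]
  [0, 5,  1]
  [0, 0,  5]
λ = 5: alg = 3, geom = 1

Step 1 — factor the characteristic polynomial to read off the algebraic multiplicities:
  χ_A(x) = (x - 5)^3

Step 2 — compute geometric multiplicities via the rank-nullity identity g(λ) = n − rank(A − λI):
  rank(A − (5)·I) = 2, so dim ker(A − (5)·I) = n − 2 = 1

Summary:
  λ = 5: algebraic multiplicity = 3, geometric multiplicity = 1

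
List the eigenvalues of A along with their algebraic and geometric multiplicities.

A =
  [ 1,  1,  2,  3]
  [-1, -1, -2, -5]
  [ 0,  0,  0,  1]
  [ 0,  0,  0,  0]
λ = 0: alg = 4, geom = 2

Step 1 — factor the characteristic polynomial to read off the algebraic multiplicities:
  χ_A(x) = x^4

Step 2 — compute geometric multiplicities via the rank-nullity identity g(λ) = n − rank(A − λI):
  rank(A − (0)·I) = 2, so dim ker(A − (0)·I) = n − 2 = 2

Summary:
  λ = 0: algebraic multiplicity = 4, geometric multiplicity = 2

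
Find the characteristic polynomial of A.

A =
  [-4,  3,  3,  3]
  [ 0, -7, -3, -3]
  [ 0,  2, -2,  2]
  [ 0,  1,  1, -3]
x^4 + 16*x^3 + 96*x^2 + 256*x + 256

Expanding det(x·I − A) (e.g. by cofactor expansion or by noting that A is similar to its Jordan form J, which has the same characteristic polynomial as A) gives
  χ_A(x) = x^4 + 16*x^3 + 96*x^2 + 256*x + 256
which factors as (x + 4)^4. The eigenvalues (with algebraic multiplicities) are λ = -4 with multiplicity 4.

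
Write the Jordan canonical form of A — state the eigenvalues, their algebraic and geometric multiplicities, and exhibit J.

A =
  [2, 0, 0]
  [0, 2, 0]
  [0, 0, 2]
J_1(2) ⊕ J_1(2) ⊕ J_1(2)

The characteristic polynomial is
  det(x·I − A) = x^3 - 6*x^2 + 12*x - 8 = (x - 2)^3

Eigenvalues and multiplicities (the geometric multiplicity of λ is n − rank(A − λI), which equals the number of Jordan blocks for λ):
  λ = 2: algebraic multiplicity = 3, geometric multiplicity = 3

Determining the block sizes for each eigenvalue:
  λ = 2: gm = am = 3, so every block has size 1 → block sizes [1, 1, 1]

Assembling the blocks gives a Jordan form
J =
  [2, 0, 0]
  [0, 2, 0]
  [0, 0, 2]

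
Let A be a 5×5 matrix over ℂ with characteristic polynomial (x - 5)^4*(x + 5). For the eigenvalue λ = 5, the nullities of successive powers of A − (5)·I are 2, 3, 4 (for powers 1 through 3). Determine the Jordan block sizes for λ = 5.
Block sizes for λ = 5: [3, 1]

From the dimensions of kernels of powers, the number of Jordan blocks of size at least j is d_j − d_{j−1} where d_j = dim ker(N^j) (with d_0 = 0). Computing the differences gives [2, 1, 1].
The number of blocks of size exactly k is (#blocks of size ≥ k) − (#blocks of size ≥ k + 1), so the partition is: 1 block(s) of size 1, 1 block(s) of size 3.
In nonincreasing order the block sizes are [3, 1].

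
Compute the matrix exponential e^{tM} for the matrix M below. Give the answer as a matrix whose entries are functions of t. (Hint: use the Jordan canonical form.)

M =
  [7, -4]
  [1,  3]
e^{tM} =
  [2*t*exp(5*t) + exp(5*t), -4*t*exp(5*t)]
  [t*exp(5*t), -2*t*exp(5*t) + exp(5*t)]

Strategy: write M = P · J · P⁻¹ where J is a Jordan canonical form, so e^{tM} = P · e^{tJ} · P⁻¹, and e^{tJ} can be computed block-by-block.

M has Jordan form
J =
  [5, 1]
  [0, 5]
(up to reordering of blocks).

Per-block formulas:
  For a 2×2 Jordan block J_2(5): exp(t · J_2(5)) = e^(5t)·(I + t·N), where N is the 2×2 nilpotent shift.

After assembling e^{tJ} and conjugating by P, we get:

e^{tM} =
  [2*t*exp(5*t) + exp(5*t), -4*t*exp(5*t)]
  [t*exp(5*t), -2*t*exp(5*t) + exp(5*t)]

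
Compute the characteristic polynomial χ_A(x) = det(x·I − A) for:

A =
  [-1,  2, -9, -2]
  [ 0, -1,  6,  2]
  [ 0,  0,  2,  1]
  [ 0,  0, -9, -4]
x^4 + 4*x^3 + 6*x^2 + 4*x + 1

Expanding det(x·I − A) (e.g. by cofactor expansion or by noting that A is similar to its Jordan form J, which has the same characteristic polynomial as A) gives
  χ_A(x) = x^4 + 4*x^3 + 6*x^2 + 4*x + 1
which factors as (x + 1)^4. The eigenvalues (with algebraic multiplicities) are λ = -1 with multiplicity 4.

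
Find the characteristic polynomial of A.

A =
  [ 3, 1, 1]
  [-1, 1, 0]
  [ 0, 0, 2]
x^3 - 6*x^2 + 12*x - 8

Expanding det(x·I − A) (e.g. by cofactor expansion or by noting that A is similar to its Jordan form J, which has the same characteristic polynomial as A) gives
  χ_A(x) = x^3 - 6*x^2 + 12*x - 8
which factors as (x - 2)^3. The eigenvalues (with algebraic multiplicities) are λ = 2 with multiplicity 3.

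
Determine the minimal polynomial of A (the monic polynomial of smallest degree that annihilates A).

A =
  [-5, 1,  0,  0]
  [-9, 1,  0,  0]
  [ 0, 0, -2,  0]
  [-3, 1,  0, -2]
x^2 + 4*x + 4

The characteristic polynomial is χ_A(x) = (x + 2)^4, so the eigenvalues are known. The minimal polynomial is
  m_A(x) = Π_λ (x − λ)^{k_λ}
where k_λ is the size of the *largest* Jordan block for λ (equivalently, the smallest k with (A − λI)^k v = 0 for every generalised eigenvector v of λ).

  λ = -2: largest Jordan block has size 2, contributing (x + 2)^2

So m_A(x) = (x + 2)^2 = x^2 + 4*x + 4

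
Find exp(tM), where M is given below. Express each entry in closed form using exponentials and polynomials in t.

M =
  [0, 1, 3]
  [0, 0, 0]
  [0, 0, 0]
e^{tM} =
  [1, t, 3*t]
  [0, 1, 0]
  [0, 0, 1]

Strategy: write M = P · J · P⁻¹ where J is a Jordan canonical form, so e^{tM} = P · e^{tJ} · P⁻¹, and e^{tJ} can be computed block-by-block.

M has Jordan form
J =
  [0, 1, 0]
  [0, 0, 0]
  [0, 0, 0]
(up to reordering of blocks).

Per-block formulas:
  For a 1×1 block at λ = 0: exp(t · [0]) = [e^(0t)].
  For a 2×2 Jordan block J_2(0): exp(t · J_2(0)) = e^(0t)·(I + t·N), where N is the 2×2 nilpotent shift.

After assembling e^{tJ} and conjugating by P, we get:

e^{tM} =
  [1, t, 3*t]
  [0, 1, 0]
  [0, 0, 1]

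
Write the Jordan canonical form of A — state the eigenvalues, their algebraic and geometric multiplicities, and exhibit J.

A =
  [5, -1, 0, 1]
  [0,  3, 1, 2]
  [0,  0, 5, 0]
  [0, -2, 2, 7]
J_3(5) ⊕ J_1(5)

The characteristic polynomial is
  det(x·I − A) = x^4 - 20*x^3 + 150*x^2 - 500*x + 625 = (x - 5)^4

Eigenvalues and multiplicities (the geometric multiplicity of λ is n − rank(A − λI), which equals the number of Jordan blocks for λ):
  λ = 5: algebraic multiplicity = 4, geometric multiplicity = 2

Determining the block sizes for each eigenvalue:
  λ = 5: with am = 4 and gm = 2, the partition is not yet determined (e.g. several partitions of 4 into 2 parts exist). Let N = A − (5)·I. Computing rank(N^1) = 2, rank(N^2) = 1, rank(N^3) = 0; the number of blocks of size ≥ j is rank(N^{j−1}) − rank(N^j), giving [2, 1, 1]. So we have 1 block(s) of size 3, 1 block(s) of size 1 → block sizes [3, 1]

Assembling the blocks gives a Jordan form
J =
  [5, 1, 0, 0]
  [0, 5, 1, 0]
  [0, 0, 5, 0]
  [0, 0, 0, 5]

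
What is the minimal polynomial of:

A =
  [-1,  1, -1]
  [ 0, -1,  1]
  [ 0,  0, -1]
x^3 + 3*x^2 + 3*x + 1

The characteristic polynomial is χ_A(x) = (x + 1)^3, so the eigenvalues are known. The minimal polynomial is
  m_A(x) = Π_λ (x − λ)^{k_λ}
where k_λ is the size of the *largest* Jordan block for λ (equivalently, the smallest k with (A − λI)^k v = 0 for every generalised eigenvector v of λ).

  λ = -1: largest Jordan block has size 3, contributing (x + 1)^3

So m_A(x) = (x + 1)^3 = x^3 + 3*x^2 + 3*x + 1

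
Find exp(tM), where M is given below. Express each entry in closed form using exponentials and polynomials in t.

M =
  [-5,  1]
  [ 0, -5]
e^{tM} =
  [exp(-5*t), t*exp(-5*t)]
  [0, exp(-5*t)]

Strategy: write M = P · J · P⁻¹ where J is a Jordan canonical form, so e^{tM} = P · e^{tJ} · P⁻¹, and e^{tJ} can be computed block-by-block.

M has Jordan form
J =
  [-5,  1]
  [ 0, -5]
(up to reordering of blocks).

Per-block formulas:
  For a 2×2 Jordan block J_2(-5): exp(t · J_2(-5)) = e^(-5t)·(I + t·N), where N is the 2×2 nilpotent shift.

After assembling e^{tJ} and conjugating by P, we get:

e^{tM} =
  [exp(-5*t), t*exp(-5*t)]
  [0, exp(-5*t)]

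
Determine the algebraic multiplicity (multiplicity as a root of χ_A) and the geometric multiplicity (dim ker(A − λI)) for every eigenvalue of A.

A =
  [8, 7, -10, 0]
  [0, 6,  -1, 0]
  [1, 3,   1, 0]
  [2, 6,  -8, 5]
λ = 5: alg = 4, geom = 2

Step 1 — factor the characteristic polynomial to read off the algebraic multiplicities:
  χ_A(x) = (x - 5)^4

Step 2 — compute geometric multiplicities via the rank-nullity identity g(λ) = n − rank(A − λI):
  rank(A − (5)·I) = 2, so dim ker(A − (5)·I) = n − 2 = 2

Summary:
  λ = 5: algebraic multiplicity = 4, geometric multiplicity = 2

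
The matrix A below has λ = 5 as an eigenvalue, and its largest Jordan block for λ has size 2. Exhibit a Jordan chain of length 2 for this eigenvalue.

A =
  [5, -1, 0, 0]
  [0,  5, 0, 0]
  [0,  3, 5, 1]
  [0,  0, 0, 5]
A Jordan chain for λ = 5 of length 2:
v_1 = (-1, 0, 3, 0)ᵀ
v_2 = (0, 1, 0, 0)ᵀ

Let N = A − (5)·I. We want v_2 with N^2 v_2 = 0 but N^1 v_2 ≠ 0; then v_{j-1} := N · v_j for j = 2, …, 2.

Pick v_2 = (0, 1, 0, 0)ᵀ.
Then v_1 = N · v_2 = (-1, 0, 3, 0)ᵀ.

Sanity check: (A − (5)·I) v_1 = (0, 0, 0, 0)ᵀ = 0. ✓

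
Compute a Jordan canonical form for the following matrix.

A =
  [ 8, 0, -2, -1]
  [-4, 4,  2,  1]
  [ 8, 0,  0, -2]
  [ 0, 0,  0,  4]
J_2(4) ⊕ J_1(4) ⊕ J_1(4)

The characteristic polynomial is
  det(x·I − A) = x^4 - 16*x^3 + 96*x^2 - 256*x + 256 = (x - 4)^4

Eigenvalues and multiplicities (the geometric multiplicity of λ is n − rank(A − λI), which equals the number of Jordan blocks for λ):
  λ = 4: algebraic multiplicity = 4, geometric multiplicity = 3

Determining the block sizes for each eigenvalue:
  λ = 4: 3 blocks summing to 4 forces exactly one block of size 2 and the rest size 1 → block sizes [2, 1, 1]

Assembling the blocks gives a Jordan form
J =
  [4, 1, 0, 0]
  [0, 4, 0, 0]
  [0, 0, 4, 0]
  [0, 0, 0, 4]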